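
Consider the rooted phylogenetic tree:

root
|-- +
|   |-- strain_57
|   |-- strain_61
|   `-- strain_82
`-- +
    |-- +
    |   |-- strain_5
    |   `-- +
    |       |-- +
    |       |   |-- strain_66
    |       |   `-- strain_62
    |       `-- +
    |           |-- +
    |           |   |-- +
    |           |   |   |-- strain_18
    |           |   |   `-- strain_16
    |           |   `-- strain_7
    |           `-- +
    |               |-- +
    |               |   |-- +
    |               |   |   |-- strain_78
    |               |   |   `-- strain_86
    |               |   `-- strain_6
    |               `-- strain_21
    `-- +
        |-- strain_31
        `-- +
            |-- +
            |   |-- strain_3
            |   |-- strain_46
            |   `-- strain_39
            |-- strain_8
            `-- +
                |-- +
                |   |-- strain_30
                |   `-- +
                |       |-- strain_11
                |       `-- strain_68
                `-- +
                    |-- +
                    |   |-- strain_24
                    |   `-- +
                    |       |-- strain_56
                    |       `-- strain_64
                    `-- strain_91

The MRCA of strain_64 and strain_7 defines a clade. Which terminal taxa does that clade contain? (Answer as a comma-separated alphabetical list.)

Tracing strain_64: it sits inside (strain_56,strain_64).
Tracing strain_7: it sits inside ((strain_18,strain_16),strain_7).
The smallest clade enclosing both is ((strain_5,((strain_66,strain_62),(((strain_18,strain_16),strain_7),(((strain_78,strain_86),strain_6),strain_21)))),(strain_31,((strain_3,strain_46,strain_39),strain_8,((strain_30,(strain_11,strain_68)),((strain_24,(strain_56,strain_64)),strain_91))))); the answer is its 22 terminal taxa in alphabetical order.

strain_11, strain_16, strain_18, strain_21, strain_24, strain_3, strain_30, strain_31, strain_39, strain_46, strain_5, strain_56, strain_6, strain_62, strain_64, strain_66, strain_68, strain_7, strain_78, strain_8, strain_86, strain_91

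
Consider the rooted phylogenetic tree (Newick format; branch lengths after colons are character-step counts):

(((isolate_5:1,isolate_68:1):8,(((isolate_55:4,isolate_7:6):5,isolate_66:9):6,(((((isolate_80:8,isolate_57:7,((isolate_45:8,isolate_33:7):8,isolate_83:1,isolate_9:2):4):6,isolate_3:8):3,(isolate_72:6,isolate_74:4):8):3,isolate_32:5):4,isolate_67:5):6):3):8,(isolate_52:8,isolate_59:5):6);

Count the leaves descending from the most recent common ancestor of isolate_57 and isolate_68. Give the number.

16

The MRCA of isolate_57 and isolate_68 is the node subtending ((isolate_5,isolate_68),(((isolate_55,isolate_7),isolate_66),(((((isolate_80,isolate_57,((isolate_45,isolate_33),isolate_83,isolate_9)),isolate_3),(isolate_72,isolate_74)),isolate_32),isolate_67))).
That clade contains 16 terminal taxa: isolate_3, isolate_32, isolate_33, isolate_45, isolate_5, isolate_55, isolate_57, isolate_66, isolate_67, isolate_68, isolate_7, isolate_72, isolate_74, isolate_80, isolate_83, isolate_9.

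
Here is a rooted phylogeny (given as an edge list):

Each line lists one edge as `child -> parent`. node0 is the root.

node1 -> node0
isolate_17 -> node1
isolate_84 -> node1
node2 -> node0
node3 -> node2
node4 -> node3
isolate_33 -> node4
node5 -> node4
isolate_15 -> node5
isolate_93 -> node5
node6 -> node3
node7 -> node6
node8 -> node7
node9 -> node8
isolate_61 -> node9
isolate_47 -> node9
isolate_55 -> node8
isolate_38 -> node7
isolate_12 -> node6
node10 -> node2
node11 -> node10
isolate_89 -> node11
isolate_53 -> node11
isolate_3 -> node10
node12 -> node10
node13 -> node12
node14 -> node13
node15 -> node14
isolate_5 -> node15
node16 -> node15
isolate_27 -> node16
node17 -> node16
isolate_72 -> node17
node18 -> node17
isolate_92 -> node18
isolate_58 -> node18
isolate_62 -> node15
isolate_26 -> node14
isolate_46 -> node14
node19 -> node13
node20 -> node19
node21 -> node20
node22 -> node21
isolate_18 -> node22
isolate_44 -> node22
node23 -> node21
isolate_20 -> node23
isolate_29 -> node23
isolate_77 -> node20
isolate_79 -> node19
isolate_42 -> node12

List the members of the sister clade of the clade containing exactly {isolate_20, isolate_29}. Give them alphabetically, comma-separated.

isolate_18, isolate_44

The clade containing exactly {isolate_20, isolate_29} attaches to the tree at the node subtending ((isolate_18,isolate_44),(isolate_20,isolate_29)).
The other lineage descending from that same node — the sister group — is (isolate_18,isolate_44); its 2 tips in alphabetical order are the answer.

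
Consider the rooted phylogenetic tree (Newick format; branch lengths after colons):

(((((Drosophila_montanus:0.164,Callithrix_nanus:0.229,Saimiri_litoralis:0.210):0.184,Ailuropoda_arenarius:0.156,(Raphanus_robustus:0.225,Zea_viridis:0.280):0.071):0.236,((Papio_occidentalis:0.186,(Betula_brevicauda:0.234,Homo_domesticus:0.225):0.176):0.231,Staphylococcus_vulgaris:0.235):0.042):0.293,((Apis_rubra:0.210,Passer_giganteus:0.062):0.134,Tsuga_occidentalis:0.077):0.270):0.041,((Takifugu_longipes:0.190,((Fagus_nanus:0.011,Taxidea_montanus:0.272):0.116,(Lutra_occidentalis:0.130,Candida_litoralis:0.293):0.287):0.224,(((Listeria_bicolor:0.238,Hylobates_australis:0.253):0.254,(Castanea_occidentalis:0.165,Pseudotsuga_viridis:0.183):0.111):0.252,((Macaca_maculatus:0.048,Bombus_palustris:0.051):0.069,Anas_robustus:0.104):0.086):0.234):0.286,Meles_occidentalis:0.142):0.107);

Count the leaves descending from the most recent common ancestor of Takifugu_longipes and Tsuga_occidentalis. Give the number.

The MRCA of Takifugu_longipes and Tsuga_occidentalis is the root, so the clade is the entire tree.
That clade contains 26 terminal taxa: Ailuropoda_arenarius, Anas_robustus, Apis_rubra, Betula_brevicauda, Bombus_palustris, Callithrix_nanus, Candida_litoralis, Castanea_occidentalis, Drosophila_montanus, Fagus_nanus, Homo_domesticus, Hylobates_australis, Listeria_bicolor, Lutra_occidentalis, Macaca_maculatus, Meles_occidentalis, Papio_occidentalis, Passer_giganteus, Pseudotsuga_viridis, Raphanus_robustus, Saimiri_litoralis, Staphylococcus_vulgaris, Takifugu_longipes, Taxidea_montanus, Tsuga_occidentalis, Zea_viridis.

26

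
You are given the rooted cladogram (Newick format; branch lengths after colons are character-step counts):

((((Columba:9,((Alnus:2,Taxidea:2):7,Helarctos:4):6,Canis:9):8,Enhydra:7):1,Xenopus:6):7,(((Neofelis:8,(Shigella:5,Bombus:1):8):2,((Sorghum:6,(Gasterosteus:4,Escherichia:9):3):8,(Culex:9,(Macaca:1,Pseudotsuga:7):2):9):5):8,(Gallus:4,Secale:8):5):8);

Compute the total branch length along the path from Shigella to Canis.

The path runs Shigella → … → MRCA → … → Canis; the MRCA is the root of the tree.
Branch lengths along that path: 5 + 8 + 2 + 8 + 8 + 7 + 1 + 8 + 9 = 56.

56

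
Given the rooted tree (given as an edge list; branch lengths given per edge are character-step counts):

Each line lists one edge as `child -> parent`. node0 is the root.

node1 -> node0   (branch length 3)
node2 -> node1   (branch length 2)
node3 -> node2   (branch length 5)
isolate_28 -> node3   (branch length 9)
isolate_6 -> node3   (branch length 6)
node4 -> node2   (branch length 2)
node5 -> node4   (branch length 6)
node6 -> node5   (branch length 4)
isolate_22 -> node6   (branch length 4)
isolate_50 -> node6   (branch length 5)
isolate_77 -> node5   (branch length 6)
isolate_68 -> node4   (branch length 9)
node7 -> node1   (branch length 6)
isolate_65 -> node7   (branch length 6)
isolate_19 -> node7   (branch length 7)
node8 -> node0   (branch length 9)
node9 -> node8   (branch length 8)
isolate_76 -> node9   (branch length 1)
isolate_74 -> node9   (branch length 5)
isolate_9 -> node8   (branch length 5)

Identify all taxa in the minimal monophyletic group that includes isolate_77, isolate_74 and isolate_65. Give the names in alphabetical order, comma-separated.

isolate_19, isolate_22, isolate_28, isolate_50, isolate_6, isolate_65, isolate_68, isolate_74, isolate_76, isolate_77, isolate_9

Tracing isolate_77: it sits inside ((isolate_22,isolate_50),isolate_77).
Tracing isolate_74: it sits inside (isolate_76,isolate_74).
Tracing isolate_65: it sits inside (isolate_65,isolate_19).
The smallest clade enclosing all 3 is the whole tree (their MRCA is the root), so the answer is all 11 tips in alphabetical order.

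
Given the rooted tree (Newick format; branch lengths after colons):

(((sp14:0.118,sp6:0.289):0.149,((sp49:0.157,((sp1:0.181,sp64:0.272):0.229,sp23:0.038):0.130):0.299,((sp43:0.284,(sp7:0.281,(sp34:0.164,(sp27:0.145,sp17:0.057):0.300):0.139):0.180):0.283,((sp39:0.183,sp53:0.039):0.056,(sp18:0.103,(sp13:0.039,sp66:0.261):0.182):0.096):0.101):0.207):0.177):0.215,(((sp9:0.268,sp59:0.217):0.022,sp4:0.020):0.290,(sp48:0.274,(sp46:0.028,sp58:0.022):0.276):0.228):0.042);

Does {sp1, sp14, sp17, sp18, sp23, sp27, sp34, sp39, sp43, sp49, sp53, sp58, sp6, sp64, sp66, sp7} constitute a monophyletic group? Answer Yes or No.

The MRCA of the listed taxa is the root, so the smallest clade containing them is the whole tree.
That clade also contains sp13, sp4, sp46, sp48, sp59, sp9, which are not in the proposed group, so the group is not monophyletic.

No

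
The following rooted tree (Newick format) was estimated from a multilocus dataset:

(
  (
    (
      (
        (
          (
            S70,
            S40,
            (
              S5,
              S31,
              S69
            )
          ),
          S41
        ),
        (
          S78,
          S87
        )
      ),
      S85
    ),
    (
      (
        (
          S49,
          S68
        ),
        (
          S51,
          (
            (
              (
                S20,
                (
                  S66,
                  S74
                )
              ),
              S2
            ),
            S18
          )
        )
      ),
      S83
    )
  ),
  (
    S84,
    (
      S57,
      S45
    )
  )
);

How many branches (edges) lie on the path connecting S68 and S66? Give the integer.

8

The MRCA of S68 and S66 is the node subtending ((S49,S68),(S51,(((S20,(S66,S74)),S2),S18))).
From S68 up to that node: 2 branches. From S66 up to the same node: 6 branches. Total: 2 + 6 = 8.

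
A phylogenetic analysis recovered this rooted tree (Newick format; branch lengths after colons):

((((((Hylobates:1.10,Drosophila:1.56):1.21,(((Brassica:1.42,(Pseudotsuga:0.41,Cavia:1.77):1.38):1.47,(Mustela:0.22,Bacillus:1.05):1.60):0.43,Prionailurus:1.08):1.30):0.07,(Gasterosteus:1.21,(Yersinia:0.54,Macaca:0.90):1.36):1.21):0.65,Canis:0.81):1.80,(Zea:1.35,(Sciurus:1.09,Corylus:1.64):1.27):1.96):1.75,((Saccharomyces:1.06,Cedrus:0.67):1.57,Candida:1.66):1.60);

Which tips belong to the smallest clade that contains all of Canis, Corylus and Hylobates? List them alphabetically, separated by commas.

Bacillus, Brassica, Canis, Cavia, Corylus, Drosophila, Gasterosteus, Hylobates, Macaca, Mustela, Prionailurus, Pseudotsuga, Sciurus, Yersinia, Zea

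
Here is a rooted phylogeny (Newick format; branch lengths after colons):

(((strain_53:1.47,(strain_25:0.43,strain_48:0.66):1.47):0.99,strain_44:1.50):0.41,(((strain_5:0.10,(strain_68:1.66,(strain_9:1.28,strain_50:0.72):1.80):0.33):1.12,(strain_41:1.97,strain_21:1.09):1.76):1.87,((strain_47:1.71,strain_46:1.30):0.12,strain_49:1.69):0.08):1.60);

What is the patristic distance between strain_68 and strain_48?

The path runs strain_68 → … → MRCA → … → strain_48; the MRCA is the root of the tree.
Branch lengths along that path: 1.66 + 0.33 + 1.12 + 1.87 + 1.60 + 0.41 + 0.99 + 1.47 + 0.66 = 10.11.

10.11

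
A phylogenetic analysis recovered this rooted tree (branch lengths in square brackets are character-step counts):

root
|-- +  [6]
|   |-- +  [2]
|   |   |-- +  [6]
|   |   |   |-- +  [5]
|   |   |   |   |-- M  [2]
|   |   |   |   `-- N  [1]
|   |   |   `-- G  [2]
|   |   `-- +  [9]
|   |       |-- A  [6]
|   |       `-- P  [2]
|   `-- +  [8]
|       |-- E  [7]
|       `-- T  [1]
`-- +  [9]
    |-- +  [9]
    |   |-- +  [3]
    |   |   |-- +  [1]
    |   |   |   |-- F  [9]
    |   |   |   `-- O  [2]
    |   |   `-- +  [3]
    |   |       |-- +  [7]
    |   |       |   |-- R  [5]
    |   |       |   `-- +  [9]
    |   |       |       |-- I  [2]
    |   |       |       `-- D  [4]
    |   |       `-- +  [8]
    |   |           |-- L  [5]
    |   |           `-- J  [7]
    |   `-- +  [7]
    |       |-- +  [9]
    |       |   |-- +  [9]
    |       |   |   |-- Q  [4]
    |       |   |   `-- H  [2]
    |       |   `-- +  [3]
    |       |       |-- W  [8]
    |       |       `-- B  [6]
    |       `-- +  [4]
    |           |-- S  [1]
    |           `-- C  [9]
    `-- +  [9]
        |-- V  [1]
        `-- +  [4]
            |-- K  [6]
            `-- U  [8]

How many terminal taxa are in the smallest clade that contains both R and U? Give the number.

The MRCA of R and U is the node subtending ((((F,O),((R,(I,D)),(L,J))),(((Q,H),(W,B)),(S,C))),(V,(K,U))).
That clade contains 16 terminal taxa: B, C, D, F, H, I, J, K, L, O, Q, R, S, U, V, W.

16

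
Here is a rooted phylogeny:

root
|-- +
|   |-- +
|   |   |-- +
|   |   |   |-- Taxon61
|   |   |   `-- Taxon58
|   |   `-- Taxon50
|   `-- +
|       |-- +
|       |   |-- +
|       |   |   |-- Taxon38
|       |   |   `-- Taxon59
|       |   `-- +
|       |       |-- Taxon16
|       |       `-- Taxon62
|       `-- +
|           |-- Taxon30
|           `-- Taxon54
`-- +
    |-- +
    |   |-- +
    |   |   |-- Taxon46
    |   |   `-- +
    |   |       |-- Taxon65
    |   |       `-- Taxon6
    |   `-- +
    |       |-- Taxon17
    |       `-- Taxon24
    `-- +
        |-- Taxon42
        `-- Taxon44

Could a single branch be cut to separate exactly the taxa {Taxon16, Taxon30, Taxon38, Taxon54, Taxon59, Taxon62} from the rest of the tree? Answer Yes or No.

Yes

The most recent common ancestor of these taxa subtends (((Taxon38,Taxon59),(Taxon16,Taxon62)),(Taxon30,Taxon54)).
That clade has exactly 6 tips — every listed taxon and nothing else — so the group is monophyletic.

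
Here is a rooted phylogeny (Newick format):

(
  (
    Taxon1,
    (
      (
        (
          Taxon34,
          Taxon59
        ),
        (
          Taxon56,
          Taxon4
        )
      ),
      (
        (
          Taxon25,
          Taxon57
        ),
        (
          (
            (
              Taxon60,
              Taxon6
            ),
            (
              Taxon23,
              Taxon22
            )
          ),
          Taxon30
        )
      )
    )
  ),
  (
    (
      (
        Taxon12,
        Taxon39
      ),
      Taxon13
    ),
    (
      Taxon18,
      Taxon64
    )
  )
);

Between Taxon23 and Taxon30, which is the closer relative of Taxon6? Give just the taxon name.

The MRCA of Taxon6 and Taxon23 subtends ((Taxon60,Taxon6),(Taxon23,Taxon22)) (4 taxa).
The MRCA of Taxon6 and Taxon30 subtends (((Taxon60,Taxon6),(Taxon23,Taxon22)),Taxon30) (5 taxa).
The first is nested inside the second, so Taxon6 shares a more recent common ancestor with Taxon23.

Taxon23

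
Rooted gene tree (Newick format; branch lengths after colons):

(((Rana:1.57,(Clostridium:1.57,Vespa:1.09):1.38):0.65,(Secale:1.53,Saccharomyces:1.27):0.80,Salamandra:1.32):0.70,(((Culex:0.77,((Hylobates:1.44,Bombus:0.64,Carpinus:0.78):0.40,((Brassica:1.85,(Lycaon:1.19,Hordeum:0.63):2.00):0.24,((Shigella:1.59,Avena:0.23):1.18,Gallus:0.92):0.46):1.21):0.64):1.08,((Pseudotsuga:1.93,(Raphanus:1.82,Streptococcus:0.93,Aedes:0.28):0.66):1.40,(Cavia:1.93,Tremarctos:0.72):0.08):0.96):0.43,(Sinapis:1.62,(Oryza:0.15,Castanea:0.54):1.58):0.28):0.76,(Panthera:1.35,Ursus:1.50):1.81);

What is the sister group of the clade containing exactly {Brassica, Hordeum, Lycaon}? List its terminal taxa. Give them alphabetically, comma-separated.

The clade containing exactly {Brassica, Hordeum, Lycaon} attaches to the tree at the node subtending ((Brassica,(Lycaon,Hordeum)),((Shigella,Avena),Gallus)).
The other lineage descending from that same node — the sister group — is ((Shigella,Avena),Gallus); its 3 tips in alphabetical order are the answer.

Avena, Gallus, Shigella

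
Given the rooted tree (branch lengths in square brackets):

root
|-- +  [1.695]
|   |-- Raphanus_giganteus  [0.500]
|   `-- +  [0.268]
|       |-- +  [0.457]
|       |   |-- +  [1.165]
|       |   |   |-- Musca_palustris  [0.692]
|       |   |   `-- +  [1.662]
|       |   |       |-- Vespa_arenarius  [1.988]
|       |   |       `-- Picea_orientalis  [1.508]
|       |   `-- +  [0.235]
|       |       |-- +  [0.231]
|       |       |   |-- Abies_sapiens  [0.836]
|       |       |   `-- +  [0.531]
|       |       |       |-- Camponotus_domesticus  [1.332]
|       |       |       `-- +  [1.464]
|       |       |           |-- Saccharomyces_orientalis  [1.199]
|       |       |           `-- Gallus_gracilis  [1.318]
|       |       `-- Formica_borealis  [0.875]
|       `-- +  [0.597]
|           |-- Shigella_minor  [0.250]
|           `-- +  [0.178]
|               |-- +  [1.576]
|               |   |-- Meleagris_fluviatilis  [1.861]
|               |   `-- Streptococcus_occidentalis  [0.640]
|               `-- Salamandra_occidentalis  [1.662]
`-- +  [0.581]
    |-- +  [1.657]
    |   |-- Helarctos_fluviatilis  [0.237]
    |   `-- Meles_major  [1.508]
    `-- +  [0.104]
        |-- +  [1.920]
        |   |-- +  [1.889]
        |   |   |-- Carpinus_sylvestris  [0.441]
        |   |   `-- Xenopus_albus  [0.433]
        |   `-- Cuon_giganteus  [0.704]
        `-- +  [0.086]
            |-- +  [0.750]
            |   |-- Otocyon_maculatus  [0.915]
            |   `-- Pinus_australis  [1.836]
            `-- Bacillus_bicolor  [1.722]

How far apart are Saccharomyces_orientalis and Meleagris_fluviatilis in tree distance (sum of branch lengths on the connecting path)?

The path runs Saccharomyces_orientalis → … → MRCA → … → Meleagris_fluviatilis; the MRCA is the node subtending (((Musca_palustris,(Vespa_arenarius,Picea_orientalis)),((Abies_sapiens,(Camponotus_domesticus,(Saccharomyces_orientalis,Gallus_gracilis))),Formica_borealis)),(Shigella_minor,((Meleagris_fluviatilis,Streptococcus_occidentalis),Salamandra_occidentalis))).
Branch lengths along that path: 1.199 + 1.464 + 0.531 + 0.231 + 0.235 + 0.457 + 0.597 + 0.178 + 1.576 + 1.861 = 8.329.

8.329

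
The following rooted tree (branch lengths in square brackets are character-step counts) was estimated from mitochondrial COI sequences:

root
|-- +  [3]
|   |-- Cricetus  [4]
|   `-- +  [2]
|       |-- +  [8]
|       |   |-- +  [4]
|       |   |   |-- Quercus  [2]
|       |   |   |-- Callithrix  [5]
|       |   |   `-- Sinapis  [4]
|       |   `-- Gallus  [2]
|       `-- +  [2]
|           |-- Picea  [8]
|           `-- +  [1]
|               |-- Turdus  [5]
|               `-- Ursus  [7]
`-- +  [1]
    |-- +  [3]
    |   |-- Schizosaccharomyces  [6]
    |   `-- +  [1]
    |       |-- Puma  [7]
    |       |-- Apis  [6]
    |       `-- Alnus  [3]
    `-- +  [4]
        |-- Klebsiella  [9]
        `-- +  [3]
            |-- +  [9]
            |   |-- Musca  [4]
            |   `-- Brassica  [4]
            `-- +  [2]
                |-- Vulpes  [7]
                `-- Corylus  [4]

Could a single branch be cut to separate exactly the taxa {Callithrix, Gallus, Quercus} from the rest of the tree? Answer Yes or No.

No

The MRCA of the listed taxa subtends ((Quercus,Callithrix,Sinapis),Gallus).
That clade also contains Sinapis, which is not in the proposed group, so the group is not monophyletic.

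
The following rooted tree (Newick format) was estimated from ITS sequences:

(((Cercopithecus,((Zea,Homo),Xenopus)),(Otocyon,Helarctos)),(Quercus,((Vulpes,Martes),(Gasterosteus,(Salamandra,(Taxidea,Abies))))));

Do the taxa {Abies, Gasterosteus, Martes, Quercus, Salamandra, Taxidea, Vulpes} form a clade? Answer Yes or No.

The most recent common ancestor of these taxa subtends (Quercus,((Vulpes,Martes),(Gasterosteus,(Salamandra,(Taxidea,Abies))))).
That clade has exactly 7 tips — every listed taxon and nothing else — so the group is monophyletic.

Yes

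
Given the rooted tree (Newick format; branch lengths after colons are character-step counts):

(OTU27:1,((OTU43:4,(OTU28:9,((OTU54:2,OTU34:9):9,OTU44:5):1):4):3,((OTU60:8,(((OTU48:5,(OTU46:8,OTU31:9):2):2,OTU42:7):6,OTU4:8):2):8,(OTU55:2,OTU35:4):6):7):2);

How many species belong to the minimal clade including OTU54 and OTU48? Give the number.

13

The MRCA of OTU54 and OTU48 is the node subtending ((OTU43,(OTU28,((OTU54,OTU34),OTU44))),((OTU60,(((OTU48,(OTU46,OTU31)),OTU42),OTU4)),(OTU55,OTU35))).
That clade contains 13 terminal taxa: OTU28, OTU31, OTU34, OTU35, OTU4, OTU42, OTU43, OTU44, OTU46, OTU48, OTU54, OTU55, OTU60.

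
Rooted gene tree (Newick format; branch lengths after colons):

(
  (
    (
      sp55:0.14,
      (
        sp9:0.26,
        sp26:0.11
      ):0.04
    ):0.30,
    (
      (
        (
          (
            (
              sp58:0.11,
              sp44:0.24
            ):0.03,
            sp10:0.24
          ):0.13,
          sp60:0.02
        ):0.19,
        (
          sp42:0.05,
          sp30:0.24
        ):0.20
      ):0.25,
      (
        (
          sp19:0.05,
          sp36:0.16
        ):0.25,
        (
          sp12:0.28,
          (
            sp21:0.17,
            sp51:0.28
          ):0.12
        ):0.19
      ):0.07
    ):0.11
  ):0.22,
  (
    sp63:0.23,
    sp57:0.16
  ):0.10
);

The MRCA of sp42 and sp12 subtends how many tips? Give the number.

11

The MRCA of sp42 and sp12 is the node subtending (((((sp58,sp44),sp10),sp60),(sp42,sp30)),((sp19,sp36),(sp12,(sp21,sp51)))).
That clade contains 11 terminal taxa: sp10, sp12, sp19, sp21, sp30, sp36, sp42, sp44, sp51, sp58, sp60.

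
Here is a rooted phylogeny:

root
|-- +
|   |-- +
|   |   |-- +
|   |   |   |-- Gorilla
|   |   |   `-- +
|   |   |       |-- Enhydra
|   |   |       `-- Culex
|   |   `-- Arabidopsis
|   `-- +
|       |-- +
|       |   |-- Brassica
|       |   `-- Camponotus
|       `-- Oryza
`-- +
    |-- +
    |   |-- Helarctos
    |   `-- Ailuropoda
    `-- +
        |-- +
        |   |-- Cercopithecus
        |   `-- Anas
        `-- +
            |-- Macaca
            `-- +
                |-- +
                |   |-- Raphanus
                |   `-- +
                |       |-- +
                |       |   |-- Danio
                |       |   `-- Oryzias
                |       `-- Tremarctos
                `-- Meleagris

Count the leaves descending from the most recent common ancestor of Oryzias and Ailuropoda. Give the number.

The MRCA of Oryzias and Ailuropoda is the node subtending ((Helarctos,Ailuropoda),((Cercopithecus,Anas),(Macaca,((Raphanus,((Danio,Oryzias),Tremarctos)),Meleagris)))).
That clade contains 10 terminal taxa: Ailuropoda, Anas, Cercopithecus, Danio, Helarctos, Macaca, Meleagris, Oryzias, Raphanus, Tremarctos.

10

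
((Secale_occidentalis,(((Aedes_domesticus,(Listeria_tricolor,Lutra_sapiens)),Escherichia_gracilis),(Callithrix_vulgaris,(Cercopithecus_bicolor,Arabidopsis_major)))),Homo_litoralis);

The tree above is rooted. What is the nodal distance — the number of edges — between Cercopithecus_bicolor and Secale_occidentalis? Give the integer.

The MRCA of Cercopithecus_bicolor and Secale_occidentalis is the node subtending (Secale_occidentalis,(((Aedes_domesticus,(Listeria_tricolor,Lutra_sapiens)),Escherichia_gracilis),(Callithrix_vulgaris,(Cercopithecus_bicolor,Arabidopsis_major)))).
From Cercopithecus_bicolor up to that node: 4 branches. From Secale_occidentalis up to the same node: 1 branch. Total: 4 + 1 = 5.

5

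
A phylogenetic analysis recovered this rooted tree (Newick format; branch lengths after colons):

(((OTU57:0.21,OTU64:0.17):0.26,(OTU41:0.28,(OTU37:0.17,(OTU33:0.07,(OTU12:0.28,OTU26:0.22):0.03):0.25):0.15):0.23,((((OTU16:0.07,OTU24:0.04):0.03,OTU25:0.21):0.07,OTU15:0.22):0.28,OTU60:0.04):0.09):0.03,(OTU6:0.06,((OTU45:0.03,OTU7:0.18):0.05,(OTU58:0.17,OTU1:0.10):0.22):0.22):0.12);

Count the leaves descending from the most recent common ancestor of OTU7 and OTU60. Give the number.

The MRCA of OTU7 and OTU60 is the root, so the clade is the entire tree.
That clade contains 17 terminal taxa: OTU1, OTU12, OTU15, OTU16, OTU24, OTU25, OTU26, OTU33, OTU37, OTU41, OTU45, OTU57, OTU58, OTU6, OTU60, OTU64, OTU7.

17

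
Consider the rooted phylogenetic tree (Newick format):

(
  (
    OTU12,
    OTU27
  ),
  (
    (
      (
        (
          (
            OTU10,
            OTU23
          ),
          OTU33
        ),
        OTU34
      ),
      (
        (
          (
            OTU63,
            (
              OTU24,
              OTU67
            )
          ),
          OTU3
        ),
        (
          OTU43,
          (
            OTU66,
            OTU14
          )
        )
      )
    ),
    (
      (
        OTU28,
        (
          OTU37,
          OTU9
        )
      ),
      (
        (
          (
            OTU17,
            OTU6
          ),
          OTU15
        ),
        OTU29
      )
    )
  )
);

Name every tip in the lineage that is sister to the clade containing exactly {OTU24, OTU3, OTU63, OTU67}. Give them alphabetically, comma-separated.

OTU14, OTU43, OTU66

The clade containing exactly {OTU24, OTU3, OTU63, OTU67} attaches to the tree at the node subtending (((OTU63,(OTU24,OTU67)),OTU3),(OTU43,(OTU66,OTU14))).
The other lineage descending from that same node — the sister group — is (OTU43,(OTU66,OTU14)); its 3 tips in alphabetical order are the answer.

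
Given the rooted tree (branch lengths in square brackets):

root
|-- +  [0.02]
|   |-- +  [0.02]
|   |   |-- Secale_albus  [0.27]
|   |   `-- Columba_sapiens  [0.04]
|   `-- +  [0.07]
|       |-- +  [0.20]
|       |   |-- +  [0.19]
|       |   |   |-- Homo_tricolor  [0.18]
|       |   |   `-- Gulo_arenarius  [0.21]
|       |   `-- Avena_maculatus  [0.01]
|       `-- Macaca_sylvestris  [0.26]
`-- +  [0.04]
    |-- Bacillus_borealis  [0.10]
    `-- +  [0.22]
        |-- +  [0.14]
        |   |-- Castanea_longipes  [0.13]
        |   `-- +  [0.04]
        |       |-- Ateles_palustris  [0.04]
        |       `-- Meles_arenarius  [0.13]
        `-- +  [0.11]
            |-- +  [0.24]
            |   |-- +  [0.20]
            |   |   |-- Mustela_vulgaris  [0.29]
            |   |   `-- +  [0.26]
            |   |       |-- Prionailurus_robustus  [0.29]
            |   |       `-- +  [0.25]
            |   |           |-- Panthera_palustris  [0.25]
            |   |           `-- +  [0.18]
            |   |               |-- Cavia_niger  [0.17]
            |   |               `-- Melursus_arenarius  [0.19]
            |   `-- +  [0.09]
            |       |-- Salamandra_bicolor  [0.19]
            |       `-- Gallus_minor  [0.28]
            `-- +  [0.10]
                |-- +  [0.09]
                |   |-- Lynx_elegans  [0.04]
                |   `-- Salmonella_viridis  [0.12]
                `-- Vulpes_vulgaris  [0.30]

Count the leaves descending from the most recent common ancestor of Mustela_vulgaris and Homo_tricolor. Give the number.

The MRCA of Mustela_vulgaris and Homo_tricolor is the root, so the clade is the entire tree.
That clade contains 20 terminal taxa: Ateles_palustris, Avena_maculatus, Bacillus_borealis, Castanea_longipes, Cavia_niger, Columba_sapiens, Gallus_minor, Gulo_arenarius, Homo_tricolor, Lynx_elegans, Macaca_sylvestris, Meles_arenarius, Melursus_arenarius, Mustela_vulgaris, Panthera_palustris, Prionailurus_robustus, Salamandra_bicolor, Salmonella_viridis, Secale_albus, Vulpes_vulgaris.

20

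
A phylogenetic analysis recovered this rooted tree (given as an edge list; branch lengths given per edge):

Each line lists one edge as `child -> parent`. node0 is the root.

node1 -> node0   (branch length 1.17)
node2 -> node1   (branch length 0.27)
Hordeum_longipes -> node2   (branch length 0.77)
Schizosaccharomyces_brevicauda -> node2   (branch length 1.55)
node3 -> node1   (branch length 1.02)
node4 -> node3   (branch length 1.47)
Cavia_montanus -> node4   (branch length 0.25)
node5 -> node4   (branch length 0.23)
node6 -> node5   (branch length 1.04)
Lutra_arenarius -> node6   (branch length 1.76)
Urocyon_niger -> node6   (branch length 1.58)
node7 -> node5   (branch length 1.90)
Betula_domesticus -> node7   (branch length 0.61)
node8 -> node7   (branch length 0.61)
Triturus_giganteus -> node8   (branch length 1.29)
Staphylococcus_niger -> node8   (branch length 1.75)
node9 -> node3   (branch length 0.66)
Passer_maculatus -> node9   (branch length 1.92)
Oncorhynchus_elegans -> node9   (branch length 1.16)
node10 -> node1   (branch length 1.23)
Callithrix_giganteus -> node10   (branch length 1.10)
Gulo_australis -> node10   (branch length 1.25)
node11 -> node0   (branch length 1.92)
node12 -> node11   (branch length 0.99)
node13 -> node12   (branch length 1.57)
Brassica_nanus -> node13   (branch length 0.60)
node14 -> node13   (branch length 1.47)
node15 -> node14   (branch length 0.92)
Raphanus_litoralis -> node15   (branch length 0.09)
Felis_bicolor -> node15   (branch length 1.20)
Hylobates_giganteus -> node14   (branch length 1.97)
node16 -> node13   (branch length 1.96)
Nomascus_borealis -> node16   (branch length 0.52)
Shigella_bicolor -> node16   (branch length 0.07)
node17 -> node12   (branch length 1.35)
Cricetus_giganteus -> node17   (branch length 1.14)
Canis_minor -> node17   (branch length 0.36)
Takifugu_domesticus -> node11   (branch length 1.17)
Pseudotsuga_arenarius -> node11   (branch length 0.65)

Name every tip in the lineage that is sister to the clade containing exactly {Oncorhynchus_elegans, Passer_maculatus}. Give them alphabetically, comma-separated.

Betula_domesticus, Cavia_montanus, Lutra_arenarius, Staphylococcus_niger, Triturus_giganteus, Urocyon_niger

The clade containing exactly {Oncorhynchus_elegans, Passer_maculatus} attaches to the tree at the node subtending ((Cavia_montanus,((Lutra_arenarius,Urocyon_niger),(Betula_domesticus,(Triturus_giganteus,Staphylococcus_niger)))),(Passer_maculatus,Oncorhynchus_elegans)).
The other lineage descending from that same node — the sister group — is (Cavia_montanus,((Lutra_arenarius,Urocyon_niger),(Betula_domesticus,(Triturus_giganteus,Staphylococcus_niger)))); its 6 tips in alphabetical order are the answer.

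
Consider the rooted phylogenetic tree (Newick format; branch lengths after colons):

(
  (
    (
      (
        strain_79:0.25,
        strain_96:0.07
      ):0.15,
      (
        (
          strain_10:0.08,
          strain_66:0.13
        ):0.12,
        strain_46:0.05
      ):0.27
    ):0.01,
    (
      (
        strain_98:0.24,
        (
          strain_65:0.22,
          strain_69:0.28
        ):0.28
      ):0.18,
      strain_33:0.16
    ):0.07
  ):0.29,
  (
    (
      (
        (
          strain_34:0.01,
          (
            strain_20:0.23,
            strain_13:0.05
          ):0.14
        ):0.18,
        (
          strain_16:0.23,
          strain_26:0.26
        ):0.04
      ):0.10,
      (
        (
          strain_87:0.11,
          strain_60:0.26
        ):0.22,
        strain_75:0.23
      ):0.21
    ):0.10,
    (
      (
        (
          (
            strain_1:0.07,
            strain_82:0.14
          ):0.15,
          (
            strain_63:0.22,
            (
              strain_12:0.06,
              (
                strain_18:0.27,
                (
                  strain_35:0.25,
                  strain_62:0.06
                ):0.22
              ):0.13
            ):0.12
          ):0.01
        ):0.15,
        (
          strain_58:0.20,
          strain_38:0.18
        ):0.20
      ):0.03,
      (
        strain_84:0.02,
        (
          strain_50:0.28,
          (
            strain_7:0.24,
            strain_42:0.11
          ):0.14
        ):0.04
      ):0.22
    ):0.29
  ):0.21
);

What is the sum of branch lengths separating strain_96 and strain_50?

1.56

The path runs strain_96 → … → MRCA → … → strain_50; the MRCA is the root of the tree.
Branch lengths along that path: 0.07 + 0.15 + 0.01 + 0.29 + 0.21 + 0.29 + 0.22 + 0.04 + 0.28 = 1.56.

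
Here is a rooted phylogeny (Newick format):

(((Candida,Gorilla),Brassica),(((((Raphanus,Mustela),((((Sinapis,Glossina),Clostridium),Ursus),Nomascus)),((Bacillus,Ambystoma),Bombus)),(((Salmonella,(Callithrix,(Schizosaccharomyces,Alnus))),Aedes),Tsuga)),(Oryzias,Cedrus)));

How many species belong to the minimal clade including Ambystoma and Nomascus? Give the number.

10

The MRCA of Ambystoma and Nomascus is the node subtending (((Raphanus,Mustela),((((Sinapis,Glossina),Clostridium),Ursus),Nomascus)),((Bacillus,Ambystoma),Bombus)).
That clade contains 10 terminal taxa: Ambystoma, Bacillus, Bombus, Clostridium, Glossina, Mustela, Nomascus, Raphanus, Sinapis, Ursus.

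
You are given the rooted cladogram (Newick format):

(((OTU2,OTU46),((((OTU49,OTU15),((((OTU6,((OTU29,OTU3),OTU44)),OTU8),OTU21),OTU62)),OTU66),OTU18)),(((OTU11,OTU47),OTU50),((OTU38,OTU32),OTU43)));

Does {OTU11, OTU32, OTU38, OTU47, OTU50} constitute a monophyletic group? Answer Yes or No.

The MRCA of the listed taxa subtends (((OTU11,OTU47),OTU50),((OTU38,OTU32),OTU43)).
That clade also contains OTU43, which is not in the proposed group, so the group is not monophyletic.

No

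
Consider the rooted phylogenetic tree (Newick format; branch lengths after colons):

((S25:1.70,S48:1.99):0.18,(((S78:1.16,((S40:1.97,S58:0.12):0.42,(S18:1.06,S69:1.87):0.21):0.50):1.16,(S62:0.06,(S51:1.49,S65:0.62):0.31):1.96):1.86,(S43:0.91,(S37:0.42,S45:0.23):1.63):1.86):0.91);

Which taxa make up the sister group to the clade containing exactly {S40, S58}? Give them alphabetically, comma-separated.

S18, S69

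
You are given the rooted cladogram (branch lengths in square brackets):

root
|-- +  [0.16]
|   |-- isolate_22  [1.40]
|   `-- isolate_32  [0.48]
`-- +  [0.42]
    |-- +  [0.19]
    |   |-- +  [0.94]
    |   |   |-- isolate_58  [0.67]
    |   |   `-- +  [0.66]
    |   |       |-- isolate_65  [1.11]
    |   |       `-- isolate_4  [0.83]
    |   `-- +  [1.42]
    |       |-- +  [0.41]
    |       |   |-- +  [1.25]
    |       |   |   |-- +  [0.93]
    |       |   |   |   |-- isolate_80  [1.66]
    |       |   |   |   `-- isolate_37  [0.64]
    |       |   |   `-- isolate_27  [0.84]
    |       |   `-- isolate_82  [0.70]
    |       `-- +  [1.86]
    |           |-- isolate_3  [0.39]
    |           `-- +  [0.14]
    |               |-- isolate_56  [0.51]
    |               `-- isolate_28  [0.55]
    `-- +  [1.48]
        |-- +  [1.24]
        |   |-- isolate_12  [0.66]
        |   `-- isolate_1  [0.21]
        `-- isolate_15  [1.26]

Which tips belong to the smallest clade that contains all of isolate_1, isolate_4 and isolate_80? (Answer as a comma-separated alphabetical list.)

Tracing isolate_1: it sits inside (isolate_12,isolate_1).
Tracing isolate_4: it sits inside (isolate_65,isolate_4).
Tracing isolate_80: it sits inside (isolate_80,isolate_37).
The smallest clade enclosing all 3 is (((isolate_58,(isolate_65,isolate_4)),((((isolate_80,isolate_37),isolate_27),isolate_82),(isolate_3,(isolate_56,isolate_28)))),((isolate_12,isolate_1),isolate_15)); the answer is its 13 terminal taxa in alphabetical order.

isolate_1, isolate_12, isolate_15, isolate_27, isolate_28, isolate_3, isolate_37, isolate_4, isolate_56, isolate_58, isolate_65, isolate_80, isolate_82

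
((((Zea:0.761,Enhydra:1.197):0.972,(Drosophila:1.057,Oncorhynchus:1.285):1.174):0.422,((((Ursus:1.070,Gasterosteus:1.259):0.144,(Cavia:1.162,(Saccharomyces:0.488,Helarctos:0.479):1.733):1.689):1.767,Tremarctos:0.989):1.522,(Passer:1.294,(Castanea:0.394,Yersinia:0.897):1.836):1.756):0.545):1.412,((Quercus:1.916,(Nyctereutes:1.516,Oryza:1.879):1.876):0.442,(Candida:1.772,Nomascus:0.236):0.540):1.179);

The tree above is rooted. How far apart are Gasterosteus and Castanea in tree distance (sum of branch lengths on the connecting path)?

The path runs Gasterosteus → … → MRCA → … → Castanea; the MRCA is the node subtending ((((Ursus,Gasterosteus),(Cavia,(Saccharomyces,Helarctos))),Tremarctos),(Passer,(Castanea,Yersinia))).
Branch lengths along that path: 1.259 + 0.144 + 1.767 + 1.522 + 1.756 + 1.836 + 0.394 = 8.678.

8.678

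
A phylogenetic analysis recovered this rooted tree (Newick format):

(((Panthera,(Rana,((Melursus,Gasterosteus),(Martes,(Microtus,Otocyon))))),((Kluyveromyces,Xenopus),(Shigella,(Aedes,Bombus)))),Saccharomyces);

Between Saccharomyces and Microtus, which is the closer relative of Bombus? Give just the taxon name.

Microtus

The MRCA of Bombus and Microtus subtends ((Panthera,(Rana,((Melursus,Gasterosteus),(Martes,(Microtus,Otocyon))))),((Kluyveromyces,Xenopus),(Shigella,(Aedes,Bombus)))) (12 taxa).
The MRCA of Bombus and Saccharomyces is the root, subtending the entire tree (13 taxa).
The first is nested inside the second, so Bombus shares a more recent common ancestor with Microtus.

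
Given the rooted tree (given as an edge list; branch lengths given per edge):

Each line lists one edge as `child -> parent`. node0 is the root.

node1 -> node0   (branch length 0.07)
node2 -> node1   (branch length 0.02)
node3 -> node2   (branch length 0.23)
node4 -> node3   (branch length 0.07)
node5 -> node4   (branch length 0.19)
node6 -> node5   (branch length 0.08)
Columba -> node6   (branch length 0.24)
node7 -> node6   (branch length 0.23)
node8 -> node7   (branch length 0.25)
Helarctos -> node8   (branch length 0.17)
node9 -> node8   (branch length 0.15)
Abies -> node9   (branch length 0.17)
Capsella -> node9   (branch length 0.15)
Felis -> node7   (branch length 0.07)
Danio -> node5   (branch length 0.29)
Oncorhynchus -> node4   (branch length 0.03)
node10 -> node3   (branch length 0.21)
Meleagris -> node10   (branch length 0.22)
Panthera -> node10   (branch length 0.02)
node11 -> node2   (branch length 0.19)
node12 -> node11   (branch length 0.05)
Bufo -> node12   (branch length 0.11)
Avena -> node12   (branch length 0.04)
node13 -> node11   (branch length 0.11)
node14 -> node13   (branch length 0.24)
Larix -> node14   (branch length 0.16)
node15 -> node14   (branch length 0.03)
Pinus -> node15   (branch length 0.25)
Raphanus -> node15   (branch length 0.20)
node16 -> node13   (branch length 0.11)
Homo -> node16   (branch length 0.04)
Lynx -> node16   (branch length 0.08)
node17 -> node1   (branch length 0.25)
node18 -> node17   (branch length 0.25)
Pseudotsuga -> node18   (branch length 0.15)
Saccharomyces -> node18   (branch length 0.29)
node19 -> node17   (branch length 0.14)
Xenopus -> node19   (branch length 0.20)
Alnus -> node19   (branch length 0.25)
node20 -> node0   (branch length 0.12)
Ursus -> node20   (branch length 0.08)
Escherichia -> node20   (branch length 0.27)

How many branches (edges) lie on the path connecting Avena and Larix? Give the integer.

The MRCA of Avena and Larix is the node subtending ((Bufo,Avena),((Larix,(Pinus,Raphanus)),(Homo,Lynx))).
From Avena up to that node: 2 branches. From Larix up to the same node: 3 branches. Total: 2 + 3 = 5.

5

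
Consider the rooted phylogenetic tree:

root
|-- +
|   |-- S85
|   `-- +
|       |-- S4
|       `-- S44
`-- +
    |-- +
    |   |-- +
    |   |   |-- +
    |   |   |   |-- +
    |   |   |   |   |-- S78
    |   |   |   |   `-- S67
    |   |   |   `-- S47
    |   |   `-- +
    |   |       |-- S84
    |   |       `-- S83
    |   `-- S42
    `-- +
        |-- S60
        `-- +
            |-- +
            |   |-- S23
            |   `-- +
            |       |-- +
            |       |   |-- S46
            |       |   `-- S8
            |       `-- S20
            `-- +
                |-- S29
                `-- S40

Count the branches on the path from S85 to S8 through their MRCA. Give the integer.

9

The MRCA of S85 and S8 is the root of the tree.
From S85 up to that node: 2 branches. From S8 up to the same node: 7 branches. Total: 2 + 7 = 9.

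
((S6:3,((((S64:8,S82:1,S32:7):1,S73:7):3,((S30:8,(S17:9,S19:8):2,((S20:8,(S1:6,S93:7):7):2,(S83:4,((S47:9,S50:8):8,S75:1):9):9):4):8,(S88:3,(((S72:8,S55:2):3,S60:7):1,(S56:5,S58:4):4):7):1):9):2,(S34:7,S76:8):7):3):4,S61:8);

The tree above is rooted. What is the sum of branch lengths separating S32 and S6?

19

The path runs S32 → … → MRCA → … → S6; the MRCA is the node subtending (S6,((((S64,S82,S32),S73),((S30,(S17,S19),((S20,(S1,S93)),(S83,((S47,S50),S75)))),(S88,(((S72,S55),S60),(S56,S58))))),(S34,S76))).
Branch lengths along that path: 7 + 1 + 3 + 2 + 3 + 3 = 19.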